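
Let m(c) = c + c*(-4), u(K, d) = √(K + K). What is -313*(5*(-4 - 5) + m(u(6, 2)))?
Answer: 14085 + 1878*√3 ≈ 17338.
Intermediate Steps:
u(K, d) = √2*√K (u(K, d) = √(2*K) = √2*√K)
m(c) = -3*c (m(c) = c - 4*c = -3*c)
-313*(5*(-4 - 5) + m(u(6, 2))) = -313*(5*(-4 - 5) - 3*√2*√6) = -313*(5*(-9) - 6*√3) = -313*(-45 - 6*√3) = 14085 + 1878*√3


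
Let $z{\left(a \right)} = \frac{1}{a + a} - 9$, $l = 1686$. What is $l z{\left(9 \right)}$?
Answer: $- \frac{45241}{3} \approx -15080.0$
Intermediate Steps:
$z{\left(a \right)} = -9 + \frac{1}{2 a}$ ($z{\left(a \right)} = \frac{1}{2 a} - 9 = -9 + \frac{1}{2 a}$)
$l z{\left(9 \right)} = 1686 \left(-9 + \frac{1}{2 \cdot 9}\right) = 1686 \left(-9 + \frac{1}{2} \cdot \frac{1}{9}\right) = 1686 \left(-9 + \frac{1}{18}\right) = 1686 \left(- \frac{161}{18}\right) = - \frac{45241}{3}$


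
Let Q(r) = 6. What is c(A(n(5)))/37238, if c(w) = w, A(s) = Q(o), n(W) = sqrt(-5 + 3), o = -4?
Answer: 3/18619 ≈ 0.00016113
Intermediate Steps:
n(W) = I*sqrt(2) (n(W) = sqrt(-2) = I*sqrt(2))
A(s) = 6
c(A(n(5)))/37238 = 6/37238 = 6*(1/37238) = 3/18619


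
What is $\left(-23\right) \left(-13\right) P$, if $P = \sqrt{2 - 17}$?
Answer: $299 i \sqrt{15} \approx 1158.0 i$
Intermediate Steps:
$P = i \sqrt{15}$ ($P = \sqrt{-15} = i \sqrt{15} \approx 3.873 i$)
$\left(-23\right) \left(-13\right) P = \left(-23\right) \left(-13\right) i \sqrt{15} = 299 i \sqrt{15}$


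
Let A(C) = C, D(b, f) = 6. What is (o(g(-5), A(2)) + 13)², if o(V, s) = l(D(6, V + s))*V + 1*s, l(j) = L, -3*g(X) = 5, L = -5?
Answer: 4900/9 ≈ 544.44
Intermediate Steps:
g(X) = -5/3 (g(X) = -⅓*5 = -5/3)
l(j) = -5
o(V, s) = s - 5*V (o(V, s) = -5*V + 1*s = -5*V + s = s - 5*V)
(o(g(-5), A(2)) + 13)² = ((2 - 5*(-5/3)) + 13)² = ((2 + 25/3) + 13)² = (31/3 + 13)² = (70/3)² = 4900/9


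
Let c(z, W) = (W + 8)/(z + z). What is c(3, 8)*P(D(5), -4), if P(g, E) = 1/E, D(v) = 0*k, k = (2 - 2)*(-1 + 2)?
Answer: -⅔ ≈ -0.66667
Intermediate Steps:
c(z, W) = (8 + W)/(2*z) (c(z, W) = (8 + W)/((2*z)) = (8 + W)*(1/(2*z)) = (8 + W)/(2*z))
k = 0 (k = 0*1 = 0)
D(v) = 0 (D(v) = 0*0 = 0)
c(3, 8)*P(D(5), -4) = ((½)*(8 + 8)/3)/(-4) = ((½)*(⅓)*16)*(-¼) = (8/3)*(-¼) = -⅔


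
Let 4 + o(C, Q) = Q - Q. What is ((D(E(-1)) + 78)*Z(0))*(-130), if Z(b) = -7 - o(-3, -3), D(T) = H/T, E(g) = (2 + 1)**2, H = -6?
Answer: 30160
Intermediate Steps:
E(g) = 9 (E(g) = 3**2 = 9)
o(C, Q) = -4 (o(C, Q) = -4 + (Q - Q) = -4 + 0 = -4)
D(T) = -6/T
Z(b) = -3 (Z(b) = -7 - 1*(-4) = -7 + 4 = -3)
((D(E(-1)) + 78)*Z(0))*(-130) = ((-6/9 + 78)*(-3))*(-130) = ((-6*1/9 + 78)*(-3))*(-130) = ((-2/3 + 78)*(-3))*(-130) = ((232/3)*(-3))*(-130) = -232*(-130) = 30160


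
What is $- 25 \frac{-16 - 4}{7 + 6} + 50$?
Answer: $\frac{1150}{13} \approx 88.462$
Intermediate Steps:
$- 25 \frac{-16 - 4}{7 + 6} + 50 = - 25 \left(- \frac{20}{13}\right) + 50 = - 25 \left(\left(-20\right) \frac{1}{13}\right) + 50 = \left(-25\right) \left(- \frac{20}{13}\right) + 50 = \frac{500}{13} + 50 = \frac{1150}{13}$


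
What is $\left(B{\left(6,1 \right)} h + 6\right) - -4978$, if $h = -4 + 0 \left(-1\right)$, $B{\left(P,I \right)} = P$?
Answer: $4960$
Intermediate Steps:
$h = -4$ ($h = -4 + 0 = -4$)
$\left(B{\left(6,1 \right)} h + 6\right) - -4978 = \left(6 \left(-4\right) + 6\right) - -4978 = \left(-24 + 6\right) + 4978 = -18 + 4978 = 4960$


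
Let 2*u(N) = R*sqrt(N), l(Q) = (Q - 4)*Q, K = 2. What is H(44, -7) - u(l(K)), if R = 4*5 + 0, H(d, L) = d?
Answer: 44 - 20*I ≈ 44.0 - 20.0*I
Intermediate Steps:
R = 20 (R = 20 + 0 = 20)
l(Q) = Q*(-4 + Q) (l(Q) = (-4 + Q)*Q = Q*(-4 + Q))
u(N) = 10*sqrt(N) (u(N) = (20*sqrt(N))/2 = 10*sqrt(N))
H(44, -7) - u(l(K)) = 44 - 10*sqrt(2*(-4 + 2)) = 44 - 10*sqrt(2*(-2)) = 44 - 10*sqrt(-4) = 44 - 10*2*I = 44 - 20*I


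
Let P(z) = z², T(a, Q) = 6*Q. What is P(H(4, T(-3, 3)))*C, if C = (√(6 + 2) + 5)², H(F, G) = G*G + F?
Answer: 3550272 + 2151680*√2 ≈ 6.5932e+6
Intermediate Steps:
H(F, G) = F + G² (H(F, G) = G² + F = F + G²)
C = (5 + 2*√2)² (C = (√8 + 5)² = (2*√2 + 5)² = (5 + 2*√2)² ≈ 61.284)
P(H(4, T(-3, 3)))*C = (4 + (6*3)²)²*(33 + 20*√2) = (4 + 18²)²*(33 + 20*√2) = (4 + 324)²*(33 + 20*√2) = 328²*(33 + 20*√2) = 107584*(33 + 20*√2) = 3550272 + 2151680*√2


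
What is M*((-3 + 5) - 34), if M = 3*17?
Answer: -1632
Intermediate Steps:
M = 51
M*((-3 + 5) - 34) = 51*((-3 + 5) - 34) = 51*(2 - 34) = 51*(-32) = -1632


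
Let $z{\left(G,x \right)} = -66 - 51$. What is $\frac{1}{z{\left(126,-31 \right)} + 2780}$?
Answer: $\frac{1}{2663} \approx 0.00037552$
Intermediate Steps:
$z{\left(G,x \right)} = -117$
$\frac{1}{z{\left(126,-31 \right)} + 2780} = \frac{1}{-117 + 2780} = \frac{1}{2663}$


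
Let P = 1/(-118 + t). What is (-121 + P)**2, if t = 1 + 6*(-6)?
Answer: 342768196/23409 ≈ 14643.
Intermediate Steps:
t = -35 (t = 1 - 36 = -35)
P = -1/153 (P = 1/(-118 - 35) = 1/(-153) = -1/153 ≈ -0.0065359)
(-121 + P)**2 = (-121 - 1/153)**2 = (-18514/153)**2 = 342768196/23409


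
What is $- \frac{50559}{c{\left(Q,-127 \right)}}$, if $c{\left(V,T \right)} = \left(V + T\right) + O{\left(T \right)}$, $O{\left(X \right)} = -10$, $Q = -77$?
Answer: $\frac{50559}{214} \approx 236.26$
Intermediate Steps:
$c{\left(V,T \right)} = -10 + T + V$ ($c{\left(V,T \right)} = \left(V + T\right) - 10 = \left(T + V\right) - 10 = -10 + T + V$)
$- \frac{50559}{c{\left(Q,-127 \right)}} = - \frac{50559}{-10 - 127 - 77} = - \frac{50559}{-214} = \left(-50559\right) \left(- \frac{1}{214}\right) = \frac{50559}{214}$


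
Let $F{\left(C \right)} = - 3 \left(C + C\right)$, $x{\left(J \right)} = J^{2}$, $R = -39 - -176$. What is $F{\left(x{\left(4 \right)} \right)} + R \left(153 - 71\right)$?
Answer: $11138$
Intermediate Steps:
$R = 137$ ($R = -39 + 176 = 137$)
$F{\left(C \right)} = - 6 C$ ($F{\left(C \right)} = - 3 \cdot 2 C = - 6 C$)
$F{\left(x{\left(4 \right)} \right)} + R \left(153 - 71\right) = - 6 \cdot 4^{2} + 137 \left(153 - 71\right) = \left(-6\right) 16 + 137 \left(153 - 71\right) = -96 + 137 \cdot 82 = -96 + 11234 = 11138$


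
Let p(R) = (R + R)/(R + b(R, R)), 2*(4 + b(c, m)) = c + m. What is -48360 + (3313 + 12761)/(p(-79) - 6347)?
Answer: -12429848037/257014 ≈ -48363.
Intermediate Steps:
b(c, m) = -4 + c/2 + m/2 (b(c, m) = -4 + (c + m)/2 = -4 + (c/2 + m/2) = -4 + c/2 + m/2)
p(R) = 2*R/(-4 + 2*R) (p(R) = (R + R)/(R + (-4 + R/2 + R/2)) = (2*R)/(R + (-4 + R)) = (2*R)/(-4 + 2*R) = 2*R/(-4 + 2*R))
-48360 + (3313 + 12761)/(p(-79) - 6347) = -48360 + (3313 + 12761)/(-79/(-2 - 79) - 6347) = -48360 + 16074/(-79/(-81) - 6347) = -48360 + 16074/(-79*(-1/81) - 6347) = -48360 + 16074/(79/81 - 6347) = -48360 + 16074/(-514028/81) = -48360 + 16074*(-81/514028) = -48360 - 650997/257014 = -12429848037/257014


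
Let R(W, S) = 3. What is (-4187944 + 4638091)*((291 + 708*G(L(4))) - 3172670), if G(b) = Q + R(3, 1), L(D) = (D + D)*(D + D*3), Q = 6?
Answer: -1425168553029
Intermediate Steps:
L(D) = 8*D² (L(D) = (2*D)*(D + 3*D) = (2*D)*(4*D) = 8*D²)
G(b) = 9 (G(b) = 6 + 3 = 9)
(-4187944 + 4638091)*((291 + 708*G(L(4))) - 3172670) = (-4187944 + 4638091)*((291 + 708*9) - 3172670) = 450147*((291 + 6372) - 3172670) = 450147*(6663 - 3172670) = 450147*(-3166007) = -1425168553029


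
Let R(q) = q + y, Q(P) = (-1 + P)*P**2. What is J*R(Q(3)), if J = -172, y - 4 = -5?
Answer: -2924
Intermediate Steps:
y = -1 (y = 4 - 5 = -1)
Q(P) = P**2*(-1 + P)
R(q) = -1 + q (R(q) = q - 1 = -1 + q)
J*R(Q(3)) = -172*(-1 + 3**2*(-1 + 3)) = -172*(-1 + 9*2) = -172*(-1 + 18) = -172*17 = -2924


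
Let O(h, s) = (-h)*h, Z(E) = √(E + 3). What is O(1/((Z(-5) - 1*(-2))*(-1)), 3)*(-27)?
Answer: 27/(2 + I*√2)² ≈ 1.5 - 4.2426*I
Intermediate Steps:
Z(E) = √(3 + E)
O(h, s) = -h²
O(1/((Z(-5) - 1*(-2))*(-1)), 3)*(-27) = -(1/((√(3 - 5) - 1*(-2))*(-1)))²*(-27) = -(1/((√(-2) + 2)*(-1)))²*(-27) = -(1/((I*√2 + 2)*(-1)))²*(-27) = -(1/((2 + I*√2)*(-1)))²*(-27) = -(1/(-2 - I*√2))²*(-27) = -1/(-2 - I*√2)²*(-27) = 27/(-2 - I*√2)²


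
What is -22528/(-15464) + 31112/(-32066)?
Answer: 15079180/30991789 ≈ 0.48655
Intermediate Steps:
-22528/(-15464) + 31112/(-32066) = -22528*(-1/15464) + 31112*(-1/32066) = 2816/1933 - 15556/16033 = 15079180/30991789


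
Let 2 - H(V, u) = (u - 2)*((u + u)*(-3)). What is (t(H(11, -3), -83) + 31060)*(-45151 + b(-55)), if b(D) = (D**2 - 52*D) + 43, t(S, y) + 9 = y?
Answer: -1214657864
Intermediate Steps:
H(V, u) = 2 + 6*u*(-2 + u) (H(V, u) = 2 - (u - 2)*(u + u)*(-3) = 2 - (-2 + u)*(2*u)*(-3) = 2 - (-2 + u)*(-6*u) = 2 - (-6)*u*(-2 + u) = 2 + 6*u*(-2 + u))
t(S, y) = -9 + y
b(D) = 43 + D**2 - 52*D
(t(H(11, -3), -83) + 31060)*(-45151 + b(-55)) = ((-9 - 83) + 31060)*(-45151 + (43 + (-55)**2 - 52*(-55))) = (-92 + 31060)*(-45151 + (43 + 3025 + 2860)) = 30968*(-45151 + 5928) = 30968*(-39223) = -1214657864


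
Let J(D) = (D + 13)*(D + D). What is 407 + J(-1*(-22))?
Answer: 1947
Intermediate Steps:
J(D) = 2*D*(13 + D) (J(D) = (13 + D)*(2*D) = 2*D*(13 + D))
407 + J(-1*(-22)) = 407 + 2*(-1*(-22))*(13 - 1*(-22)) = 407 + 2*22*(13 + 22) = 407 + 2*22*35 = 407 + 1540 = 1947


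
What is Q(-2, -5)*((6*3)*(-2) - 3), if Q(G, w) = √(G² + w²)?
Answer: -39*√29 ≈ -210.02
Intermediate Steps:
Q(-2, -5)*((6*3)*(-2) - 3) = √((-2)² + (-5)²)*((6*3)*(-2) - 3) = √(4 + 25)*(18*(-2) - 3) = √29*(-36 - 3) = √29*(-39) = -39*√29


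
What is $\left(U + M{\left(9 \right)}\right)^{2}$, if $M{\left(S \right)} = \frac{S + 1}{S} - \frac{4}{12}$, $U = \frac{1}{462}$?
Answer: $\frac{1168561}{1920996} \approx 0.60831$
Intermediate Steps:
$U = \frac{1}{462} \approx 0.0021645$
$M{\left(S \right)} = - \frac{1}{3} + \frac{1 + S}{S}$ ($M{\left(S \right)} = \frac{1 + S}{S} - \frac{1}{3} = - \frac{1}{3} + \frac{1 + S}{S}$)
$\left(U + M{\left(9 \right)}\right)^{2} = \left(\frac{1}{462} + \left(\frac{2}{3} + \frac{1}{9}\right)\right)^{2} = \left(\frac{1}{462} + \frac{7}{9}\right)^{2} = \left(\frac{1081}{1386}\right)^{2} = \frac{1168561}{1920996}$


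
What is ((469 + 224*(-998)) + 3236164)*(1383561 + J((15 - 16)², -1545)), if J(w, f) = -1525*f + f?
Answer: 11263321622421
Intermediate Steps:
J(w, f) = -1524*f
((469 + 224*(-998)) + 3236164)*(1383561 + J((15 - 16)², -1545)) = ((469 + 224*(-998)) + 3236164)*(1383561 - 1524*(-1545)) = ((469 - 223552) + 3236164)*(1383561 + 2354580) = (-223083 + 3236164)*3738141 = 3013081*3738141 = 11263321622421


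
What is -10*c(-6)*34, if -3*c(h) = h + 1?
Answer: -1700/3 ≈ -566.67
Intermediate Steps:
c(h) = -1/3 - h/3 (c(h) = -(h + 1)/3 = -(1 + h)/3 = -1/3 - h/3)
-10*c(-6)*34 = -10*(-1/3 - 1/3*(-6))*34 = -10*(-1/3 + 2)*34 = -10*5/3*34 = -50/3*34 = -1700/3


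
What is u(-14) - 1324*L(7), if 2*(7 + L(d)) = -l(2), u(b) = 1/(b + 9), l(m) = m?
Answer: 52959/5 ≈ 10592.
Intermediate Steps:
u(b) = 1/(9 + b)
L(d) = -8 (L(d) = -7 + (-1*2)/2 = -7 + (½)*(-2) = -7 - 1 = -8)
u(-14) - 1324*L(7) = 1/(9 - 14) - 1324*(-8) = 1/(-5) + 10592 = -⅕ + 10592 = 52959/5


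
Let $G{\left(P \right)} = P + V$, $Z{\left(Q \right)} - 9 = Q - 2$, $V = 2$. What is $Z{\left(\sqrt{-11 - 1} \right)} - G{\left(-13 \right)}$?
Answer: $18 + 2 i \sqrt{3} \approx 18.0 + 3.4641 i$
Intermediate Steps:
$Z{\left(Q \right)} = 7 + Q$ ($Z{\left(Q \right)} = 9 + \left(Q - 2\right) = 9 + \left(-2 + Q\right) = 7 + Q$)
$G{\left(P \right)} = 2 + P$ ($G{\left(P \right)} = P + 2 = 2 + P$)
$Z{\left(\sqrt{-11 - 1} \right)} - G{\left(-13 \right)} = \left(7 + \sqrt{-11 - 1}\right) - \left(2 - 13\right) = \left(7 + \sqrt{-12}\right) - -11 = \left(7 + 2 i \sqrt{3}\right) + 11 = 18 + 2 i \sqrt{3}$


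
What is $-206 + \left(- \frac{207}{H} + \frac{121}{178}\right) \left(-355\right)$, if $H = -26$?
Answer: $- \frac{3787632}{1157} \approx -3273.7$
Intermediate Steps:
$-206 + \left(- \frac{207}{H} + \frac{121}{178}\right) \left(-355\right) = -206 + \left(- \frac{207}{-26} + \frac{121}{178}\right) \left(-355\right) = -206 + \left(\left(-207\right) \left(- \frac{1}{26}\right) + 121 \cdot \frac{1}{178}\right) \left(-355\right) = -206 + \left(\frac{207}{26} + \frac{121}{178}\right) \left(-355\right) = -206 + \frac{9998}{1157} \left(-355\right) = -206 - \frac{3549290}{1157} = - \frac{3787632}{1157}$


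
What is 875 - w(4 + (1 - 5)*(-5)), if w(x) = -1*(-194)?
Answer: 681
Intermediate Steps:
w(x) = 194
875 - w(4 + (1 - 5)*(-5)) = 875 - 1*194 = 875 - 194 = 681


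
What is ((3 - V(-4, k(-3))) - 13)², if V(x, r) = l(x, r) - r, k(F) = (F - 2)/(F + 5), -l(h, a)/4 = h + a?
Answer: 5929/4 ≈ 1482.3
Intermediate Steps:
l(h, a) = -4*a - 4*h (l(h, a) = -4*(h + a) = -4*(a + h) = -4*a - 4*h)
k(F) = (-2 + F)/(5 + F)
V(x, r) = -5*r - 4*x (V(x, r) = (-4*r - 4*x) - r = -5*r - 4*x)
((3 - V(-4, k(-3))) - 13)² = ((3 - (-5*(-2 - 3)/(5 - 3) - 4*(-4))) - 13)² = ((3 - (-5*(-5)/2 + 16)) - 13)² = ((3 - (-5*(-5/2) + 16)) - 13)² = ((3 - (25/2 + 16)) - 13)² = ((3 - 1*57/2) - 13)² = ((3 - 57/2) - 13)² = (-51/2 - 13)² = (-77/2)² = 5929/4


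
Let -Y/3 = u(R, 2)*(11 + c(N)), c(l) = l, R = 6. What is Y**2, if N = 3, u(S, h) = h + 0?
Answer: 7056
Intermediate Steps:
u(S, h) = h
Y = -84 (Y = -6*(11 + 3) = -6*14 = -3*28 = -84)
Y**2 = (-84)**2 = 7056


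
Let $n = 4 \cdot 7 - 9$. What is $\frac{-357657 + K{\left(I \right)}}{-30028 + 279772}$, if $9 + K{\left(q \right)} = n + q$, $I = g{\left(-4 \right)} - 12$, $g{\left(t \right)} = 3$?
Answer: $- \frac{44707}{31218} \approx -1.4321$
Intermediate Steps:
$n = 19$ ($n = 28 - 9 = 19$)
$I = -9$ ($I = 3 - 12 = -9$)
$K{\left(q \right)} = 10 + q$ ($K{\left(q \right)} = -9 + \left(19 + q\right) = 10 + q$)
$\frac{-357657 + K{\left(I \right)}}{-30028 + 279772} = \frac{-357657 + \left(10 - 9\right)}{-30028 + 279772} = \frac{-357657 + 1}{249744} = \left(-357656\right) \frac{1}{249744} = - \frac{44707}{31218}$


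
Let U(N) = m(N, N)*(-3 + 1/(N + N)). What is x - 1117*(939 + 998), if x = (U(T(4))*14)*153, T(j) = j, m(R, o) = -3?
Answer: -8580617/4 ≈ -2.1452e+6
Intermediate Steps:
U(N) = 9 - 3/(2*N) (U(N) = -3*(-3 + 1/(N + N)) = -3*(-3 + 1/(2*N)) = 9 - 3/(2*N))
x = 73899/4 (x = ((9 - 3/2/4)*14)*153 = ((9 - 3/2*¼)*14)*153 = ((9 - 3/8)*14)*153 = ((69/8)*14)*153 = (483/4)*153 = 73899/4 ≈ 18475.)
x - 1117*(939 + 998) = 73899/4 - 1117*(939 + 998) = 73899/4 - 1117*1937 = 73899/4 - 2163629 = -8580617/4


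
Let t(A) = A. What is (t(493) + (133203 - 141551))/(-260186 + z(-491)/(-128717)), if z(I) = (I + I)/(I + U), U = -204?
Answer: 702695064325/23275801147572 ≈ 0.030190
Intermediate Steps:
z(I) = 2*I/(-204 + I) (z(I) = (I + I)/(I - 204) = (2*I)/(-204 + I) = 2*I/(-204 + I))
(t(493) + (133203 - 141551))/(-260186 + z(-491)/(-128717)) = (493 + (133203 - 141551))/(-260186 + (2*(-491)/(-204 - 491))/(-128717)) = (493 - 8348)/(-260186 + (2*(-491)/(-695))*(-1/128717)) = -7855/(-260186 + (2*(-491)*(-1/695))*(-1/128717)) = -7855/(-260186 + (982/695)*(-1/128717)) = -7855/(-260186 - 982/89458315) = -7855/(-23275801147572/89458315) = -7855*(-89458315/23275801147572) = 702695064325/23275801147572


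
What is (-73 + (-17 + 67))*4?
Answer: -92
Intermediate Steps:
(-73 + (-17 + 67))*4 = (-73 + 50)*4 = -23*4 = -92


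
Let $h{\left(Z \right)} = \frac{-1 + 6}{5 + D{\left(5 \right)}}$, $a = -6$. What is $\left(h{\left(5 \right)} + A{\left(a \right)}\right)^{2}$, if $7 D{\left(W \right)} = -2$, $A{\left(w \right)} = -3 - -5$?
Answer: $\frac{10201}{1089} \approx 9.3673$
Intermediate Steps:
$A{\left(w \right)} = 2$ ($A{\left(w \right)} = -3 + 5 = 2$)
$D{\left(W \right)} = - \frac{2}{7}$ ($D{\left(W \right)} = \frac{1}{7} \left(-2\right) = - \frac{2}{7}$)
$h{\left(Z \right)} = \frac{35}{33}$ ($h{\left(Z \right)} = \frac{-1 + 6}{5 - \frac{2}{7}} = \frac{5}{\frac{33}{7}} = 5 \cdot \frac{7}{33} = \frac{35}{33}$)
$\left(h{\left(5 \right)} + A{\left(a \right)}\right)^{2} = \left(\frac{35}{33} + 2\right)^{2} = \left(\frac{101}{33}\right)^{2} = \frac{10201}{1089}$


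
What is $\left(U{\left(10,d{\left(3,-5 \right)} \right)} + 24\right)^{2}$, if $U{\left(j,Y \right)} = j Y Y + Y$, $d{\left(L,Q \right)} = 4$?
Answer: $35344$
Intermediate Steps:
$U{\left(j,Y \right)} = Y + j Y^{2}$ ($U{\left(j,Y \right)} = Y j Y + Y = j Y^{2} + Y = Y + j Y^{2}$)
$\left(U{\left(10,d{\left(3,-5 \right)} \right)} + 24\right)^{2} = \left(4 \left(1 + 4 \cdot 10\right) + 24\right)^{2} = \left(4 \left(1 + 40\right) + 24\right)^{2} = \left(4 \cdot 41 + 24\right)^{2} = \left(164 + 24\right)^{2} = 188^{2} = 35344$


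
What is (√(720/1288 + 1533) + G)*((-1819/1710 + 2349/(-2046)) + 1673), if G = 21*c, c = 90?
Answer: 20459319006/6479 + 487126643*√39751383/46940355 ≈ 3.2232e+6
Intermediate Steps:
G = 1890 (G = 21*90 = 1890)
(√(720/1288 + 1533) + G)*((-1819/1710 + 2349/(-2046)) + 1673) = (√(720/1288 + 1533) + 1890)*((-1819/1710 + 2349/(-2046)) + 1673) = (√(720*(1/1288) + 1533) + 1890)*((-1819*1/1710 + 2349*(-1/2046)) + 1673) = (√(90/161 + 1533) + 1890)*((-1819/1710 - 783/682) + 1673) = (√(246903/161) + 1890)*(-644872/291555 + 1673) = (√39751383/161 + 1890)*(487126643/291555) = (1890 + √39751383/161)*(487126643/291555) = 20459319006/6479 + 487126643*√39751383/46940355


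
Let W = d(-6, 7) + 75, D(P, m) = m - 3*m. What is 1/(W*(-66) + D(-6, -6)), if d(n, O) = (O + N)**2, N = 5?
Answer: -1/14442 ≈ -6.9242e-5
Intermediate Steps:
d(n, O) = (5 + O)**2 (d(n, O) = (O + 5)**2 = (5 + O)**2)
D(P, m) = -2*m
W = 219 (W = (5 + 7)**2 + 75 = 12**2 + 75 = 144 + 75 = 219)
1/(W*(-66) + D(-6, -6)) = 1/(219*(-66) - 2*(-6)) = 1/(-14454 + 12) = 1/(-14442) = -1/14442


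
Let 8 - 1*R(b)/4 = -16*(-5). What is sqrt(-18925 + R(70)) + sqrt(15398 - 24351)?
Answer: I*(sqrt(8953) + sqrt(19213)) ≈ 233.23*I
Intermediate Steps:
R(b) = -288 (R(b) = 32 - (-64)*(-5) = 32 - 4*80 = 32 - 320 = -288)
sqrt(-18925 + R(70)) + sqrt(15398 - 24351) = sqrt(-18925 - 288) + sqrt(15398 - 24351) = sqrt(-19213) + sqrt(-8953) = I*sqrt(19213) + I*sqrt(8953) = I*sqrt(8953) + I*sqrt(19213)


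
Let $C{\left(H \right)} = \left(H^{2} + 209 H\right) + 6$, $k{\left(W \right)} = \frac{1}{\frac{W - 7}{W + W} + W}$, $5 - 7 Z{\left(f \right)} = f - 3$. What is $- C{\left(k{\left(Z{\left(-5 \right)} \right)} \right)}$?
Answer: $- \frac{837192}{1849} \approx -452.78$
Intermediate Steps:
$Z{\left(f \right)} = \frac{8}{7} - \frac{f}{7}$ ($Z{\left(f \right)} = \frac{5}{7} - \frac{f - 3}{7} = \frac{5}{7} - \frac{-3 + f}{7} = \frac{5}{7} - \left(- \frac{3}{7} + \frac{f}{7}\right) = \frac{8}{7} - \frac{f}{7}$)
$k{\left(W \right)} = \frac{1}{W + \frac{-7 + W}{2 W}}$ ($k{\left(W \right)} = \frac{1}{\frac{-7 + W}{2 W} + W} = \frac{1}{W + \frac{-7 + W}{2 W}}$)
$C{\left(H \right)} = 6 + H^{2} + 209 H$
$- C{\left(k{\left(Z{\left(-5 \right)} \right)} \right)} = - (6 + \left(\frac{2 \left(\frac{8}{7} - - \frac{5}{7}\right)}{-7 + \left(\frac{8}{7} - - \frac{5}{7}\right) + 2 \left(\frac{8}{7} - - \frac{5}{7}\right)^{2}}\right)^{2} + 209 \frac{2 \left(\frac{8}{7} - - \frac{5}{7}\right)}{-7 + \left(\frac{8}{7} - - \frac{5}{7}\right) + 2 \left(\frac{8}{7} - - \frac{5}{7}\right)^{2}}) = - (6 + \left(\frac{2 \left(\frac{8}{7} + \frac{5}{7}\right)}{-7 + \left(\frac{8}{7} + \frac{5}{7}\right) + 2 \left(\frac{8}{7} + \frac{5}{7}\right)^{2}}\right)^{2} + 209 \frac{2 \left(\frac{8}{7} + \frac{5}{7}\right)}{-7 + \left(\frac{8}{7} + \frac{5}{7}\right) + 2 \left(\frac{8}{7} + \frac{5}{7}\right)^{2}}) = - (6 + \left(2 \cdot \frac{13}{7} \frac{1}{-7 + \frac{13}{7} + 2 \left(\frac{13}{7}\right)^{2}}\right)^{2} + 209 \cdot 2 \cdot \frac{13}{7} \frac{1}{-7 + \frac{13}{7} + 2 \left(\frac{13}{7}\right)^{2}}) = - (6 + \left(2 \cdot \frac{13}{7} \frac{1}{-7 + \frac{13}{7} + 2 \cdot \frac{169}{49}}\right)^{2} + 209 \cdot 2 \cdot \frac{13}{7} \frac{1}{-7 + \frac{13}{7} + 2 \cdot \frac{169}{49}}) = - (6 + \left(2 \cdot \frac{13}{7} \frac{1}{-7 + \frac{13}{7} + \frac{338}{49}}\right)^{2} + 209 \cdot 2 \cdot \frac{13}{7} \frac{1}{-7 + \frac{13}{7} + \frac{338}{49}}) = - (6 + \left(2 \cdot \frac{13}{7} \frac{1}{\frac{86}{49}}\right)^{2} + 209 \cdot 2 \cdot \frac{13}{7} \frac{1}{\frac{86}{49}}) = - (6 + \left(2 \cdot \frac{13}{7} \cdot \frac{49}{86}\right)^{2} + 209 \cdot 2 \cdot \frac{13}{7} \cdot \frac{49}{86}) = - (6 + \left(\frac{91}{43}\right)^{2} + 209 \cdot \frac{91}{43}) = - (6 + \frac{8281}{1849} + \frac{19019}{43}) = \left(-1\right) \frac{837192}{1849} = - \frac{837192}{1849}$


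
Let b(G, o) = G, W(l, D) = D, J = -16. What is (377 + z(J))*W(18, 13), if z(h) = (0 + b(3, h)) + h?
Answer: 4732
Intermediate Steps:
z(h) = 3 + h (z(h) = (0 + 3) + h = 3 + h)
(377 + z(J))*W(18, 13) = (377 + (3 - 16))*13 = (377 - 13)*13 = 364*13 = 4732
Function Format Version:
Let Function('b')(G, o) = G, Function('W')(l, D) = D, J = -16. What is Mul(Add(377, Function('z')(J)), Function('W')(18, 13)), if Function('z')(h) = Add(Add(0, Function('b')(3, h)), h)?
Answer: 4732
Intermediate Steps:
Function('z')(h) = Add(3, h) (Function('z')(h) = Add(Add(0, 3), h) = Add(3, h))
Mul(Add(377, Function('z')(J)), Function('W')(18, 13)) = Mul(Add(377, Add(3, -16)), 13) = Mul(Add(377, -13), 13) = Mul(364, 13) = 4732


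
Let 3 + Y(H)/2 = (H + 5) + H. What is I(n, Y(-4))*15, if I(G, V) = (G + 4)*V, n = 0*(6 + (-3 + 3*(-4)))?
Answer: -720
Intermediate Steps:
Y(H) = 4 + 4*H (Y(H) = -6 + 2*((H + 5) + H) = -6 + 2*((5 + H) + H) = -6 + 2*(5 + 2*H) = -6 + (10 + 4*H) = 4 + 4*H)
n = 0 (n = 0*(6 + (-3 - 12)) = 0*(6 - 15) = 0*(-9) = 0)
I(G, V) = V*(4 + G) (I(G, V) = (4 + G)*V = V*(4 + G))
I(n, Y(-4))*15 = ((4 + 4*(-4))*(4 + 0))*15 = ((4 - 16)*4)*15 = -12*4*15 = -48*15 = -720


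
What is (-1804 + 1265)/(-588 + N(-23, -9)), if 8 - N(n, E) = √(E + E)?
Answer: 156310/168209 - 1617*I*√2/336418 ≈ 0.92926 - 0.0067974*I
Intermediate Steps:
N(n, E) = 8 - √2*√E (N(n, E) = 8 - √(E + E) = 8 - √(2*E) = 8 - √2*√E)
(-1804 + 1265)/(-588 + N(-23, -9)) = (-1804 + 1265)/(-588 + (8 - √2*√(-9))) = -539/(-588 + (8 - √2*3*I)) = -539/(-588 + (8 - 3*I*√2)) = -539/(-580 - 3*I*√2)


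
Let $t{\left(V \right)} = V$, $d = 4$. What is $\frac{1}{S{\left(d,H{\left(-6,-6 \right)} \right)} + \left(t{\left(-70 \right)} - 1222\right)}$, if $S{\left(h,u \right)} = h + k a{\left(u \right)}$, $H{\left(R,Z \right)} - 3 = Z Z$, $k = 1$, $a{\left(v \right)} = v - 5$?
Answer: $- \frac{1}{1254} \approx -0.00079745$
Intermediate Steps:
$a{\left(v \right)} = -5 + v$
$H{\left(R,Z \right)} = 3 + Z^{2}$ ($H{\left(R,Z \right)} = 3 + Z Z = 3 + Z^{2}$)
$S{\left(h,u \right)} = -5 + h + u$ ($S{\left(h,u \right)} = h + 1 \left(-5 + u\right) = h + \left(-5 + u\right) = -5 + h + u$)
$\frac{1}{S{\left(d,H{\left(-6,-6 \right)} \right)} + \left(t{\left(-70 \right)} - 1222\right)} = \frac{1}{\left(-5 + 4 + \left(3 + \left(-6\right)^{2}\right)\right) - 1292} = \frac{1}{\left(-5 + 4 + \left(3 + 36\right)\right) - 1292} = \frac{1}{\left(-5 + 4 + 39\right) - 1292} = \frac{1}{38 - 1292} = \frac{1}{-1254} = - \frac{1}{1254}$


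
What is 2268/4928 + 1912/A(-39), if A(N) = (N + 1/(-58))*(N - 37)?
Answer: 8362181/7567472 ≈ 1.1050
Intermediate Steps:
A(N) = (-37 + N)*(-1/58 + N) (A(N) = (N - 1/58)*(-37 + N) = (-1/58 + N)*(-37 + N) = (-37 + N)*(-1/58 + N))
2268/4928 + 1912/A(-39) = 2268/4928 + 1912/(37/58 + (-39)² - 2147/58*(-39)) = 2268*(1/4928) + 1912/(37/58 + 1521 + 83733/58) = 81/176 + 1912/(85994/29) = 81/176 + 1912*(29/85994) = 81/176 + 27724/42997 = 8362181/7567472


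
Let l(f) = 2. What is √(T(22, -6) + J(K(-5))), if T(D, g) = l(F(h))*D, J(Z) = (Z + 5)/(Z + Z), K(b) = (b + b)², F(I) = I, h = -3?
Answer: √17810/20 ≈ 6.6727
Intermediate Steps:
K(b) = 4*b² (K(b) = (2*b)² = 4*b²)
J(Z) = (5 + Z)/(2*Z) (J(Z) = (5 + Z)/((2*Z)) = (5 + Z)*(1/(2*Z)) = (5 + Z)/(2*Z))
T(D, g) = 2*D
√(T(22, -6) + J(K(-5))) = √(2*22 + (5 + 4*(-5)²)/(2*((4*(-5)²)))) = √(44 + (5 + 4*25)/(2*((4*25)))) = √(44 + (½)*(5 + 100)/100) = √(44 + (½)*(1/100)*105) = √(44 + 21/40) = √(1781/40) = √17810/20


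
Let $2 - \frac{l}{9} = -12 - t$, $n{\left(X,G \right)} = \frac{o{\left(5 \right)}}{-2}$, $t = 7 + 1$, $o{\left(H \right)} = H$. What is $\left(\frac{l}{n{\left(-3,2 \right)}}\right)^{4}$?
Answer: $\frac{24591257856}{625} \approx 3.9346 \cdot 10^{7}$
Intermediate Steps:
$t = 8$
$n{\left(X,G \right)} = - \frac{5}{2}$ ($n{\left(X,G \right)} = \frac{5}{-2} = 5 \left(- \frac{1}{2}\right) = - \frac{5}{2}$)
$l = 198$ ($l = 18 - 9 \left(-12 - 8\right) = 18 - -180 = 18 + 180 = 198$)
$\left(\frac{l}{n{\left(-3,2 \right)}}\right)^{4} = \left(\frac{198}{- \frac{5}{2}}\right)^{4} = \left(198 \left(- \frac{2}{5}\right)\right)^{4} = \left(- \frac{396}{5}\right)^{4} = \frac{24591257856}{625}$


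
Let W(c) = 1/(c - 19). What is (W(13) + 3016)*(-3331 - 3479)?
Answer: -20537825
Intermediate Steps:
W(c) = 1/(-19 + c)
(W(13) + 3016)*(-3331 - 3479) = (1/(-19 + 13) + 3016)*(-3331 - 3479) = (1/(-6) + 3016)*(-6810) = (-⅙ + 3016)*(-6810) = (18095/6)*(-6810) = -20537825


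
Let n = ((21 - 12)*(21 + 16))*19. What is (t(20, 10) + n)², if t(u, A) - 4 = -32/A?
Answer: 1001026321/25 ≈ 4.0041e+7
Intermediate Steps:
t(u, A) = 4 - 32/A
n = 6327 (n = (9*37)*19 = 333*19 = 6327)
(t(20, 10) + n)² = ((4 - 32/10) + 6327)² = ((4 - 32*⅒) + 6327)² = ((4 - 16/5) + 6327)² = (⅘ + 6327)² = (31639/5)² = 1001026321/25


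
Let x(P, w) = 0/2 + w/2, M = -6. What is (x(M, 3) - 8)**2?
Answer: 169/4 ≈ 42.250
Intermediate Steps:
x(P, w) = w/2 (x(P, w) = 0*(1/2) + w*(1/2) = 0 + w/2 = w/2)
(x(M, 3) - 8)**2 = ((1/2)*3 - 8)**2 = (3/2 - 8)**2 = (-13/2)**2 = 169/4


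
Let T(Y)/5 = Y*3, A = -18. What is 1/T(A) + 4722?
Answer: 1274939/270 ≈ 4722.0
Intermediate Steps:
T(Y) = 15*Y (T(Y) = 5*(Y*3) = 5*(3*Y) = 15*Y)
1/T(A) + 4722 = 1/(15*(-18)) + 4722 = 1/(-270) + 4722 = -1/270 + 4722 = 1274939/270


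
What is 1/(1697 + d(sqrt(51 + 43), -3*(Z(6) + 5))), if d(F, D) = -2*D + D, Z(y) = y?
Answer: 1/1730 ≈ 0.00057803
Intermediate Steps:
d(F, D) = -D
1/(1697 + d(sqrt(51 + 43), -3*(Z(6) + 5))) = 1/(1697 - (-3)*(6 + 5)) = 1/(1697 - (-3)*11) = 1/(1697 - 1*(-33)) = 1/(1697 + 33) = 1/1730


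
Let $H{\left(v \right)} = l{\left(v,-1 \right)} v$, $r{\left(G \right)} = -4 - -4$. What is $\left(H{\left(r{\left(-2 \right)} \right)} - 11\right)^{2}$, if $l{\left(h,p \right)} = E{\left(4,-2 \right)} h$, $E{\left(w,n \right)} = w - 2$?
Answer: $121$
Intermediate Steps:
$E{\left(w,n \right)} = -2 + w$ ($E{\left(w,n \right)} = w + \left(-3 + 1\right) = w - 2 = -2 + w$)
$r{\left(G \right)} = 0$ ($r{\left(G \right)} = -4 + 4 = 0$)
$l{\left(h,p \right)} = 2 h$ ($l{\left(h,p \right)} = \left(-2 + 4\right) h = 2 h$)
$H{\left(v \right)} = 2 v^{2}$ ($H{\left(v \right)} = 2 v v = 2 v^{2}$)
$\left(H{\left(r{\left(-2 \right)} \right)} - 11\right)^{2} = \left(2 \cdot 0^{2} - 11\right)^{2} = \left(2 \cdot 0 - 11\right)^{2} = \left(0 - 11\right)^{2} = \left(-11\right)^{2} = 121$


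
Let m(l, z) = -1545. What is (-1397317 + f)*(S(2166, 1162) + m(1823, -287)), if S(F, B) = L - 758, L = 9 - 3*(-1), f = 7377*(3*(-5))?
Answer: 3454763852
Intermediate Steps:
f = -110655 (f = 7377*(-15) = -110655)
L = 12 (L = 9 + 3 = 12)
S(F, B) = -746 (S(F, B) = 12 - 758 = -746)
(-1397317 + f)*(S(2166, 1162) + m(1823, -287)) = (-1397317 - 110655)*(-746 - 1545) = -1507972*(-2291) = 3454763852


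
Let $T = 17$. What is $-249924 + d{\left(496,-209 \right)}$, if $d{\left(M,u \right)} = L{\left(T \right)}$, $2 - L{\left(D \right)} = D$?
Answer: $-249939$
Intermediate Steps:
$L{\left(D \right)} = 2 - D$
$d{\left(M,u \right)} = -15$ ($d{\left(M,u \right)} = 2 - 17 = -15$)
$-249924 + d{\left(496,-209 \right)} = -249924 - 15 = -249939$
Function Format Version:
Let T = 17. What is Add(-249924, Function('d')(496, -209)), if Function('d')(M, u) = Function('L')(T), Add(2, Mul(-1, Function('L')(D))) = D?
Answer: -249939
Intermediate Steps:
Function('L')(D) = Add(2, Mul(-1, D))
Function('d')(M, u) = -15 (Function('d')(M, u) = Add(2, Mul(-1, 17)) = Add(2, -17) = -15)
Add(-249924, Function('d')(496, -209)) = Add(-249924, -15) = -249939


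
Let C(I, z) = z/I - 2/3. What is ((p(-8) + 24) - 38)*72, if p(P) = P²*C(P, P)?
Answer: 528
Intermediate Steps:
C(I, z) = -⅔ + z/I (C(I, z) = z/I - 2*⅓ = z/I - ⅔ = -⅔ + z/I)
p(P) = P²/3 (p(P) = P²*(-⅔ + P/P) = P²*(-⅔ + 1) = P²*(⅓) = P²/3)
((p(-8) + 24) - 38)*72 = (((⅓)*(-8)² + 24) - 38)*72 = (((⅓)*64 + 24) - 38)*72 = ((64/3 + 24) - 38)*72 = (136/3 - 38)*72 = (22/3)*72 = 528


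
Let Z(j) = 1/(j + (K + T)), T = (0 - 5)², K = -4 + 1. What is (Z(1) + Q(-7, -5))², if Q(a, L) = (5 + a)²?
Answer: 8649/529 ≈ 16.350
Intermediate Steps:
K = -3
T = 25 (T = (-5)² = 25)
Z(j) = 1/(22 + j) (Z(j) = 1/(j + (-3 + 25)) = 1/(j + 22) = 1/(22 + j))
(Z(1) + Q(-7, -5))² = (1/(22 + 1) + (5 - 7)²)² = (1/23 + (-2)²)² = (1/23 + 4)² = (93/23)² = 8649/529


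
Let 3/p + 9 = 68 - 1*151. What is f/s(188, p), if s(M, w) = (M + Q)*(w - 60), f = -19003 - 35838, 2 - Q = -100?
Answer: 2522686/800835 ≈ 3.1501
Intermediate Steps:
Q = 102 (Q = 2 - 1*(-100) = 2 + 100 = 102)
p = -3/92 (p = 3/(-9 + (68 - 1*151)) = 3/(-9 + (68 - 151)) = 3/(-9 - 83) = 3/(-92) = 3*(-1/92) = -3/92 ≈ -0.032609)
f = -54841
s(M, w) = (-60 + w)*(102 + M) (s(M, w) = (M + 102)*(w - 60) = (102 + M)*(-60 + w) = (-60 + w)*(102 + M))
f/s(188, p) = -54841/(-6120 - 60*188 + 102*(-3/92) + 188*(-3/92)) = -54841/(-6120 - 11280 - 153/46 - 141/23) = -54841/(-800835/46) = -54841*(-46/800835) = 2522686/800835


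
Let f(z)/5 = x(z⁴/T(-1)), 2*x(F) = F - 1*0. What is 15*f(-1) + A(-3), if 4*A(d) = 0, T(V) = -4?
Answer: -75/8 ≈ -9.3750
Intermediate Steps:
A(d) = 0 (A(d) = (¼)*0 = 0)
x(F) = F/2 (x(F) = (F - 1*0)/2 = (F + 0)/2 = F/2)
f(z) = -5*z⁴/8 (f(z) = 5*((z⁴/(-4))/2) = 5*((z⁴*(-¼))/2) = 5*((-z⁴/4)/2) = 5*(-z⁴/8) = -5*z⁴/8)
15*f(-1) + A(-3) = 15*(-5/8*(-1)⁴) + 0 = 15*(-5/8*1) + 0 = 15*(-5/8) + 0 = -75/8 + 0 = -75/8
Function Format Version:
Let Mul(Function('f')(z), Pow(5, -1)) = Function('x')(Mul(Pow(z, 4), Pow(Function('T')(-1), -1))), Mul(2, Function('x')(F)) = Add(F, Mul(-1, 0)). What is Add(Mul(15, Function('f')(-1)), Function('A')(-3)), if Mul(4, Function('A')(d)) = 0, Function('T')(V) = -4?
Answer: Rational(-75, 8) ≈ -9.3750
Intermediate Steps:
Function('A')(d) = 0 (Function('A')(d) = Mul(Rational(1, 4), 0) = 0)
Function('x')(F) = Mul(Rational(1, 2), F) (Function('x')(F) = Mul(Rational(1, 2), Add(F, Mul(-1, 0))) = Mul(Rational(1, 2), Add(F, 0)) = Mul(Rational(1, 2), F))
Function('f')(z) = Mul(Rational(-5, 8), Pow(z, 4)) (Function('f')(z) = Mul(5, Mul(Rational(1, 2), Mul(Pow(z, 4), Pow(-4, -1)))) = Mul(5, Mul(Rational(1, 2), Mul(Pow(z, 4), Rational(-1, 4)))) = Mul(5, Mul(Rational(1, 2), Mul(Rational(-1, 4), Pow(z, 4)))) = Mul(5, Mul(Rational(-1, 8), Pow(z, 4))) = Mul(Rational(-5, 8), Pow(z, 4)))
Add(Mul(15, Function('f')(-1)), Function('A')(-3)) = Add(Mul(15, Mul(Rational(-5, 8), Pow(-1, 4))), 0) = Add(Mul(15, Mul(Rational(-5, 8), 1)), 0) = Add(Mul(15, Rational(-5, 8)), 0) = Add(Rational(-75, 8), 0) = Rational(-75, 8)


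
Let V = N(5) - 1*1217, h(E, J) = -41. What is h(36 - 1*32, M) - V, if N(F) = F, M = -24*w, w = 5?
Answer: 1171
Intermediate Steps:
M = -120 (M = -24*5 = -120)
V = -1212 (V = 5 - 1*1217 = 5 - 1217 = -1212)
h(36 - 1*32, M) - V = -41 - 1*(-1212) = -41 + 1212 = 1171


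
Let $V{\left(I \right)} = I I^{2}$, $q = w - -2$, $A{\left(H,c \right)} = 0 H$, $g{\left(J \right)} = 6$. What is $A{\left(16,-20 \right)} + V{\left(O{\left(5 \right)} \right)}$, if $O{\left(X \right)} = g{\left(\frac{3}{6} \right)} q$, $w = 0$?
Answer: $1728$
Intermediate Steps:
$A{\left(H,c \right)} = 0$
$q = 2$ ($q = 0 - -2 = 0 + 2 = 2$)
$O{\left(X \right)} = 12$ ($O{\left(X \right)} = 6 \cdot 2 = 12$)
$V{\left(I \right)} = I^{3}$
$A{\left(16,-20 \right)} + V{\left(O{\left(5 \right)} \right)} = 0 + 12^{3} = 0 + 1728 = 1728$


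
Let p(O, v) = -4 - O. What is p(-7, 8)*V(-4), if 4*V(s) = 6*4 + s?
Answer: 15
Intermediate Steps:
V(s) = 6 + s/4 (V(s) = (6*4 + s)/4 = (24 + s)/4 = 6 + s/4)
p(-7, 8)*V(-4) = (-4 - 1*(-7))*(6 + (1/4)*(-4)) = (-4 + 7)*(6 - 1) = 3*5 = 15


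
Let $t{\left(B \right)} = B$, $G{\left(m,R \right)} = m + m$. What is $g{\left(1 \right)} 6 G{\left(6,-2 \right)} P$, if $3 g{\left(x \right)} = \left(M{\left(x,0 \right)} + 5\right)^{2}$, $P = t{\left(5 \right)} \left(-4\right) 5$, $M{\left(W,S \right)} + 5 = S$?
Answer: $0$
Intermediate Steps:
$M{\left(W,S \right)} = -5 + S$
$G{\left(m,R \right)} = 2 m$
$P = -100$ ($P = 5 \left(-4\right) 5 = \left(-20\right) 5 = -100$)
$g{\left(x \right)} = 0$ ($g{\left(x \right)} = \frac{\left(\left(-5 + 0\right) + 5\right)^{2}}{3} = \frac{\left(-5 + 5\right)^{2}}{3} = \frac{0^{2}}{3} = \frac{1}{3} \cdot 0 = 0$)
$g{\left(1 \right)} 6 G{\left(6,-2 \right)} P = 0 \cdot 6 \cdot 2 \cdot 6 \left(-100\right) = 0 \cdot 6 \cdot 12 \left(-100\right) = 0 \cdot 72 \left(-100\right) = 0 \left(-7200\right) = 0$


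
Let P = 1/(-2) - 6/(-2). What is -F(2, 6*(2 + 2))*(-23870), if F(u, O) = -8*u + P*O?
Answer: 1050280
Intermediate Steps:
P = 5/2 (P = 1*(-½) - 6*(-½) = -½ + 3 = 5/2 ≈ 2.5000)
F(u, O) = -8*u + 5*O/2
-F(2, 6*(2 + 2))*(-23870) = -(-8*2 + 5*(6*(2 + 2))/2)*(-23870) = -(-16 + 5*(6*4)/2)*(-23870) = -(-16 + (5/2)*24)*(-23870) = -(-16 + 60)*(-23870) = -1*44*(-23870) = -44*(-23870) = 1050280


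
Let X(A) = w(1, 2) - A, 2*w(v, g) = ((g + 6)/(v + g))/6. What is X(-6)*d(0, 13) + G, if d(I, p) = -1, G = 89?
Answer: 745/9 ≈ 82.778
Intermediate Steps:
w(v, g) = (6 + g)/(12*(g + v)) (w(v, g) = (((g + 6)/(v + g))/6)/2 = (((6 + g)/(g + v))*(⅙))/2 = ((6 + g)/(6*(g + v)))/2 = (6 + g)/(12*(g + v)))
X(A) = 2/9 - A (X(A) = (6 + 2)/(12*(2 + 1)) - A = (1/12)*8/3 - A = (1/12)*(⅓)*8 - A = 2/9 - A)
X(-6)*d(0, 13) + G = (2/9 - 1*(-6))*(-1) + 89 = (2/9 + 6)*(-1) + 89 = (56/9)*(-1) + 89 = -56/9 + 89 = 745/9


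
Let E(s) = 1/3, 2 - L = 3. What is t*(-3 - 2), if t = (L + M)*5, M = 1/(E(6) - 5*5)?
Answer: 1925/74 ≈ 26.014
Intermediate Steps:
L = -1 (L = 2 - 1*3 = 2 - 3 = -1)
E(s) = ⅓
M = -3/74 (M = 1/(⅓ - 5*5) = 1/(⅓ - 25) = 1/(-74/3) = -3/74 ≈ -0.040541)
t = -385/74 (t = (-1 - 3/74)*5 = -77/74*5 = -385/74 ≈ -5.2027)
t*(-3 - 2) = -385*(-3 - 2)/74 = -385/74*(-5) = 1925/74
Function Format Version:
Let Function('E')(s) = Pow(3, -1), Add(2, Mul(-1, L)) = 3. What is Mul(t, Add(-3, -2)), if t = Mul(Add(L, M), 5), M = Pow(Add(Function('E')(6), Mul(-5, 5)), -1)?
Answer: Rational(1925, 74) ≈ 26.014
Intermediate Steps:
L = -1 (L = Add(2, Mul(-1, 3)) = Add(2, -3) = -1)
Function('E')(s) = Rational(1, 3)
M = Rational(-3, 74) (M = Pow(Add(Rational(1, 3), Mul(-5, 5)), -1) = Pow(Add(Rational(1, 3), -25), -1) = Pow(Rational(-74, 3), -1) = Rational(-3, 74) ≈ -0.040541)
t = Rational(-385, 74) (t = Mul(Add(-1, Rational(-3, 74)), 5) = Mul(Rational(-77, 74), 5) = Rational(-385, 74) ≈ -5.2027)
Mul(t, Add(-3, -2)) = Mul(Rational(-385, 74), Add(-3, -2)) = Mul(Rational(-385, 74), -5) = Rational(1925, 74)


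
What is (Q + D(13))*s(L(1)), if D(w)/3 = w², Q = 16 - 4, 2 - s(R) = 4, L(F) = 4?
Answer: -1038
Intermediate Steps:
s(R) = -2 (s(R) = 2 - 1*4 = 2 - 4 = -2)
Q = 12
D(w) = 3*w²
(Q + D(13))*s(L(1)) = (12 + 3*13²)*(-2) = (12 + 3*169)*(-2) = (12 + 507)*(-2) = 519*(-2) = -1038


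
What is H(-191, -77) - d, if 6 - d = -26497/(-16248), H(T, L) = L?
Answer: -1322087/16248 ≈ -81.369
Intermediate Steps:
d = 70991/16248 (d = 6 - (-26497)/(-16248) = 6 - (-26497)*(-1)/16248 = 6 - 1*26497/16248 = 6 - 26497/16248 = 70991/16248 ≈ 4.3692)
H(-191, -77) - d = -77 - 1*70991/16248 = -77 - 70991/16248 = -1322087/16248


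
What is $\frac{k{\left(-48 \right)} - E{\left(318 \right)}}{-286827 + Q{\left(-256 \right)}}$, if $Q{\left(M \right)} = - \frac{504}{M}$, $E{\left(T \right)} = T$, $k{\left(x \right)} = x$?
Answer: $\frac{3904}{3059467} \approx 0.001276$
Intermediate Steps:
$\frac{k{\left(-48 \right)} - E{\left(318 \right)}}{-286827 + Q{\left(-256 \right)}} = \frac{-48 - 318}{-286827 - \frac{504}{-256}} = \frac{-48 - 318}{-286827 - - \frac{63}{32}} = - \frac{366}{-286827 + \frac{63}{32}} = - \frac{366}{- \frac{9178401}{32}} = \left(-366\right) \left(- \frac{32}{9178401}\right) = \frac{3904}{3059467}$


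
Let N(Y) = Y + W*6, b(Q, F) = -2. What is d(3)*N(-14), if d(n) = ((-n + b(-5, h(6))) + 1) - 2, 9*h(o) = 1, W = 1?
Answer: 48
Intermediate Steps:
h(o) = ⅑ (h(o) = (⅑)*1 = ⅑)
N(Y) = 6 + Y (N(Y) = Y + 1*6 = Y + 6 = 6 + Y)
d(n) = -3 - n (d(n) = ((-n - 2) + 1) - 2 = ((-2 - n) + 1) - 2 = (-1 - n) - 2 = -3 - n)
d(3)*N(-14) = (-3 - 1*3)*(6 - 14) = (-3 - 3)*(-8) = -6*(-8) = 48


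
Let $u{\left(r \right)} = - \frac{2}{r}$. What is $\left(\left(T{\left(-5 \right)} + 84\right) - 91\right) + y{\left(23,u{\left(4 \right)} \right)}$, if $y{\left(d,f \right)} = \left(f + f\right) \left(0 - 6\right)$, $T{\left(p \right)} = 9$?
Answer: $8$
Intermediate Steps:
$y{\left(d,f \right)} = - 12 f$ ($y{\left(d,f \right)} = 2 f \left(-6\right) = - 12 f$)
$\left(\left(T{\left(-5 \right)} + 84\right) - 91\right) + y{\left(23,u{\left(4 \right)} \right)} = \left(\left(9 + 84\right) - 91\right) - 12 \left(- \frac{2}{4}\right) = \left(93 - 91\right) - 12 \left(\left(-2\right) \frac{1}{4}\right) = 2 - -6 = 2 + 6 = 8$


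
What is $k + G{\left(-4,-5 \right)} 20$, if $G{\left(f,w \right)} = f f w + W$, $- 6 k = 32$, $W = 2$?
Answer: $- \frac{4696}{3} \approx -1565.3$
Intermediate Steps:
$k = - \frac{16}{3}$ ($k = \left(- \frac{1}{6}\right) 32 = - \frac{16}{3} \approx -5.3333$)
$G{\left(f,w \right)} = 2 + w f^{2}$ ($G{\left(f,w \right)} = f f w + 2 = f^{2} w + 2 = w f^{2} + 2 = 2 + w f^{2}$)
$k + G{\left(-4,-5 \right)} 20 = - \frac{16}{3} + \left(2 - 5 \left(-4\right)^{2}\right) 20 = - \frac{16}{3} + \left(2 - 80\right) 20 = - \frac{16}{3} - 1560 = - \frac{4696}{3}$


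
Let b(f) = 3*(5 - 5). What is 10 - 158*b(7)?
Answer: 10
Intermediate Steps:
b(f) = 0 (b(f) = 3*0 = 0)
10 - 158*b(7) = 10 - 158*0 = 10 + 0 = 10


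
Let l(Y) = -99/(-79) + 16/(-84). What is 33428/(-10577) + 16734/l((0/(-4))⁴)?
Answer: 293576630798/18647251 ≈ 15744.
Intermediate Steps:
l(Y) = 1763/1659 (l(Y) = -99*(-1/79) + 16*(-1/84) = 99/79 - 4/21 = 1763/1659)
33428/(-10577) + 16734/l((0/(-4))⁴) = 33428/(-10577) + 16734/(1763/1659) = 33428*(-1/10577) + 16734*(1659/1763) = -33428/10577 + 27761706/1763 = 293576630798/18647251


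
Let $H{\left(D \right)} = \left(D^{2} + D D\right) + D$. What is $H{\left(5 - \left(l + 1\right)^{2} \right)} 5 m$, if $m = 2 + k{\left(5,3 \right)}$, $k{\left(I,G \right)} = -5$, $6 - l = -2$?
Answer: $-172140$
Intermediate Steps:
$l = 8$ ($l = 6 - -2 = 6 + 2 = 8$)
$m = -3$ ($m = 2 - 5 = -3$)
$H{\left(D \right)} = D + 2 D^{2}$ ($H{\left(D \right)} = \left(D^{2} + D^{2}\right) + D = 2 D^{2} + D = D + 2 D^{2}$)
$H{\left(5 - \left(l + 1\right)^{2} \right)} 5 m = \left(5 - \left(8 + 1\right)^{2}\right) \left(1 + 2 \left(5 - \left(8 + 1\right)^{2}\right)\right) 5 \left(-3\right) = \left(5 - 9^{2}\right) \left(1 + 2 \left(5 - 9^{2}\right)\right) 5 \left(-3\right) = \left(5 - 81\right) \left(1 + 2 \left(5 - 81\right)\right) 5 \left(-3\right) = - 76 \left(1 + 2 \left(-76\right)\right) 5 \left(-3\right) = - 76 \left(1 - 152\right) 5 \left(-3\right) = \left(-76\right) \left(-151\right) 5 \left(-3\right) = 11476 \cdot 5 \left(-3\right) = 57380 \left(-3\right) = -172140$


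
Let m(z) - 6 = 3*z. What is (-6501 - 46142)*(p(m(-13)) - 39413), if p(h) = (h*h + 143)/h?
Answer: 6230351693/3 ≈ 2.0768e+9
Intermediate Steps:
m(z) = 6 + 3*z
p(h) = (143 + h²)/h (p(h) = (h² + 143)/h = (143 + h²)/h)
(-6501 - 46142)*(p(m(-13)) - 39413) = (-6501 - 46142)*(((6 + 3*(-13)) + 143/(6 + 3*(-13))) - 39413) = -52643*(((6 - 39) + 143/(6 - 39)) - 39413) = -52643*((-33 + 143/(-33)) - 39413) = -52643*((-33 + 143*(-1/33)) - 39413) = -52643*((-33 - 13/3) - 39413) = -52643*(-112/3 - 39413) = -52643*(-118351/3) = 6230351693/3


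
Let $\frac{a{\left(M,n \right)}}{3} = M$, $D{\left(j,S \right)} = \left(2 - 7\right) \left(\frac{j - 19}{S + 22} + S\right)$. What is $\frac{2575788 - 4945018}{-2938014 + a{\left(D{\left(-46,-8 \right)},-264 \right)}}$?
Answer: $\frac{33169220}{41129541} \approx 0.80646$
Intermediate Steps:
$D{\left(j,S \right)} = - 5 S - \frac{5 \left(-19 + j\right)}{22 + S}$ ($D{\left(j,S \right)} = - 5 \left(\frac{-19 + j}{22 + S} + S\right) = - 5 \left(S + \frac{-19 + j}{22 + S}\right) = - 5 S - \frac{5 \left(-19 + j\right)}{22 + S}$)
$a{\left(M,n \right)} = 3 M$
$\frac{2575788 - 4945018}{-2938014 + a{\left(D{\left(-46,-8 \right)},-264 \right)}} = \frac{2575788 - 4945018}{-2938014 + 3 \frac{5 \left(19 - -46 - \left(-8\right)^{2} - -176\right)}{22 - 8}} = - \frac{2369230}{-2938014 + 3 \frac{5 \left(19 + 46 - 64 + 176\right)}{14}} = - \frac{2369230}{-2938014 + 3 \cdot 5 \cdot \frac{1}{14} \left(19 + 46 - 64 + 176\right)} = - \frac{2369230}{-2938014 + 3 \cdot 5 \cdot \frac{1}{14} \cdot 177} = - \frac{2369230}{-2938014 + 3 \cdot \frac{885}{14}} = - \frac{2369230}{-2938014 + \frac{2655}{14}} = - \frac{2369230}{- \frac{41129541}{14}} = \left(-2369230\right) \left(- \frac{14}{41129541}\right) = \frac{33169220}{41129541}$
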